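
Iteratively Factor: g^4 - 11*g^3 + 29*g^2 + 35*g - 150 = (g - 5)*(g^3 - 6*g^2 - g + 30) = (g - 5)^2*(g^2 - g - 6) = (g - 5)^2*(g - 3)*(g + 2)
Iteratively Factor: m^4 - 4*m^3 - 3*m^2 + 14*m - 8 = (m - 1)*(m^3 - 3*m^2 - 6*m + 8) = (m - 4)*(m - 1)*(m^2 + m - 2) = (m - 4)*(m - 1)^2*(m + 2)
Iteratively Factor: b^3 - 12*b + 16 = (b - 2)*(b^2 + 2*b - 8) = (b - 2)*(b + 4)*(b - 2)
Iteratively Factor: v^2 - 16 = (v - 4)*(v + 4)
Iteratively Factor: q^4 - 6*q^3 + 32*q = (q - 4)*(q^3 - 2*q^2 - 8*q) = (q - 4)*(q + 2)*(q^2 - 4*q) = q*(q - 4)*(q + 2)*(q - 4)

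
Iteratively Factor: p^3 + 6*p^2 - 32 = (p + 4)*(p^2 + 2*p - 8) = (p - 2)*(p + 4)*(p + 4)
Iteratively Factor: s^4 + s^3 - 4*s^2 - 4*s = (s - 2)*(s^3 + 3*s^2 + 2*s) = s*(s - 2)*(s^2 + 3*s + 2) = s*(s - 2)*(s + 1)*(s + 2)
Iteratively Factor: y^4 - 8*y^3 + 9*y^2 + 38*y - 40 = (y - 1)*(y^3 - 7*y^2 + 2*y + 40) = (y - 1)*(y + 2)*(y^2 - 9*y + 20) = (y - 4)*(y - 1)*(y + 2)*(y - 5)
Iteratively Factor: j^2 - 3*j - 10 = (j - 5)*(j + 2)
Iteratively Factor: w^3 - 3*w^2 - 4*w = (w + 1)*(w^2 - 4*w) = (w - 4)*(w + 1)*(w)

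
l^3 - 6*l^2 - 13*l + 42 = (l - 7)*(l - 2)*(l + 3)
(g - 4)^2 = g^2 - 8*g + 16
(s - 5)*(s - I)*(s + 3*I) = s^3 - 5*s^2 + 2*I*s^2 + 3*s - 10*I*s - 15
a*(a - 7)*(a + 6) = a^3 - a^2 - 42*a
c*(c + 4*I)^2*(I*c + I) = I*c^4 - 8*c^3 + I*c^3 - 8*c^2 - 16*I*c^2 - 16*I*c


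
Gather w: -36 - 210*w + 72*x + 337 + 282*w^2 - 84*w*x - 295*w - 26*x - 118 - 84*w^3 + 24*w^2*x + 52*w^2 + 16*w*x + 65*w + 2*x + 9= -84*w^3 + w^2*(24*x + 334) + w*(-68*x - 440) + 48*x + 192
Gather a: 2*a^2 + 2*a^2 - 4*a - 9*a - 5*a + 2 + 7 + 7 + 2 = 4*a^2 - 18*a + 18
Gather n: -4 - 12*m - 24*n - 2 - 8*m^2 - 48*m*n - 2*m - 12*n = -8*m^2 - 14*m + n*(-48*m - 36) - 6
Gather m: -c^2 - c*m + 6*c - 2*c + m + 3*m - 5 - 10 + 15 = -c^2 + 4*c + m*(4 - c)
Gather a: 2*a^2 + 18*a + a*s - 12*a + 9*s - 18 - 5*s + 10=2*a^2 + a*(s + 6) + 4*s - 8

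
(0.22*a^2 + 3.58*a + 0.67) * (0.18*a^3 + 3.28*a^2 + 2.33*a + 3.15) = 0.0396*a^5 + 1.366*a^4 + 12.3756*a^3 + 11.232*a^2 + 12.8381*a + 2.1105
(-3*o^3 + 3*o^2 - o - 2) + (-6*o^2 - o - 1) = -3*o^3 - 3*o^2 - 2*o - 3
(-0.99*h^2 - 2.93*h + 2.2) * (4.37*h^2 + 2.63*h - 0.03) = -4.3263*h^4 - 15.4078*h^3 + 1.9378*h^2 + 5.8739*h - 0.066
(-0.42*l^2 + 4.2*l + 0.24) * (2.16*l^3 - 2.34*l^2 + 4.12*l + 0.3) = -0.9072*l^5 + 10.0548*l^4 - 11.04*l^3 + 16.6164*l^2 + 2.2488*l + 0.072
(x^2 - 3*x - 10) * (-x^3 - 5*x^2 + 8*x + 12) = -x^5 - 2*x^4 + 33*x^3 + 38*x^2 - 116*x - 120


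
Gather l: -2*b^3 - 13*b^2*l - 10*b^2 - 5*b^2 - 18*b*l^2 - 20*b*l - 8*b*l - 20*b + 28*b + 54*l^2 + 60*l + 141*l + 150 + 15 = -2*b^3 - 15*b^2 + 8*b + l^2*(54 - 18*b) + l*(-13*b^2 - 28*b + 201) + 165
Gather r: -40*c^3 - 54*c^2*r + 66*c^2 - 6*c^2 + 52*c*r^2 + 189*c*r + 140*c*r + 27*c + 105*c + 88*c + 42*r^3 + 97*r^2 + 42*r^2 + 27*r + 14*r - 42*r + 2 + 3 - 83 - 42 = -40*c^3 + 60*c^2 + 220*c + 42*r^3 + r^2*(52*c + 139) + r*(-54*c^2 + 329*c - 1) - 120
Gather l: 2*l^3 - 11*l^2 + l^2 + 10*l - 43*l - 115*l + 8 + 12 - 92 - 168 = 2*l^3 - 10*l^2 - 148*l - 240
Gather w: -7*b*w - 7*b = -7*b*w - 7*b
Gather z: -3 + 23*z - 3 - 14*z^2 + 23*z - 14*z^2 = -28*z^2 + 46*z - 6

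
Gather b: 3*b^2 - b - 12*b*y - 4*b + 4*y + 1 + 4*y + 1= 3*b^2 + b*(-12*y - 5) + 8*y + 2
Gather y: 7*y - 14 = 7*y - 14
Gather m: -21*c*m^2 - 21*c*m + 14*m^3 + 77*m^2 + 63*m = 14*m^3 + m^2*(77 - 21*c) + m*(63 - 21*c)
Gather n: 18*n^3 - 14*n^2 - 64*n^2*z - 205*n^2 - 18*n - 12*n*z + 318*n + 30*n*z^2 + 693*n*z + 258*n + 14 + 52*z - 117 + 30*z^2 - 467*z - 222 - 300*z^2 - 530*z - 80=18*n^3 + n^2*(-64*z - 219) + n*(30*z^2 + 681*z + 558) - 270*z^2 - 945*z - 405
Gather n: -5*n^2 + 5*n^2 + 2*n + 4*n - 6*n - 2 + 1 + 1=0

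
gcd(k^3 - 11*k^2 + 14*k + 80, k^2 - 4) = k + 2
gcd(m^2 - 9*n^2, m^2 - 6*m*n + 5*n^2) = 1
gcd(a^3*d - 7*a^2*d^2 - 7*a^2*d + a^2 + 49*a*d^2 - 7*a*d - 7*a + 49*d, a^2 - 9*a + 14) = a - 7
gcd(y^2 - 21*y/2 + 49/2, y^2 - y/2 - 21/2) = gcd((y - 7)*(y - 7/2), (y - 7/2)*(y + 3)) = y - 7/2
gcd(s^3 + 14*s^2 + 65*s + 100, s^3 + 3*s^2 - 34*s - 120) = s^2 + 9*s + 20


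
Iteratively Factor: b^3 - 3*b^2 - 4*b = (b + 1)*(b^2 - 4*b) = b*(b + 1)*(b - 4)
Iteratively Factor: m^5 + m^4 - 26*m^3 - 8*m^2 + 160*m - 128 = (m - 4)*(m^4 + 5*m^3 - 6*m^2 - 32*m + 32) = (m - 4)*(m - 2)*(m^3 + 7*m^2 + 8*m - 16) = (m - 4)*(m - 2)*(m + 4)*(m^2 + 3*m - 4) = (m - 4)*(m - 2)*(m - 1)*(m + 4)*(m + 4)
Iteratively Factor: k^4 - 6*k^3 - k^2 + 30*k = (k)*(k^3 - 6*k^2 - k + 30) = k*(k + 2)*(k^2 - 8*k + 15) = k*(k - 3)*(k + 2)*(k - 5)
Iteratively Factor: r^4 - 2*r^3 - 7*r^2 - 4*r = (r + 1)*(r^3 - 3*r^2 - 4*r) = (r + 1)^2*(r^2 - 4*r) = r*(r + 1)^2*(r - 4)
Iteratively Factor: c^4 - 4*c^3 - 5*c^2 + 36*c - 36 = (c - 3)*(c^3 - c^2 - 8*c + 12) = (c - 3)*(c - 2)*(c^2 + c - 6) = (c - 3)*(c - 2)*(c + 3)*(c - 2)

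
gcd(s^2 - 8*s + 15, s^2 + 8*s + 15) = 1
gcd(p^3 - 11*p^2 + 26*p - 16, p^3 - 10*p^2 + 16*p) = p^2 - 10*p + 16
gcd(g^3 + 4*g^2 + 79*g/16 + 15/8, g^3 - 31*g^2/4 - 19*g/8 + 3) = g + 3/4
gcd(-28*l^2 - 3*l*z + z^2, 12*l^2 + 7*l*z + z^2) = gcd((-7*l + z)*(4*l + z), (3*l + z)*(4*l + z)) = 4*l + z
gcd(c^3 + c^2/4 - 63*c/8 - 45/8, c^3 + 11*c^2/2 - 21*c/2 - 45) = c^2 - c/2 - 15/2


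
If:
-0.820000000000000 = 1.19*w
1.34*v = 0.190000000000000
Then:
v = 0.14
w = -0.69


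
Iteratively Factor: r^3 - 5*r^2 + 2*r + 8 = (r - 4)*(r^2 - r - 2) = (r - 4)*(r - 2)*(r + 1)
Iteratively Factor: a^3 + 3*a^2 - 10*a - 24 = (a + 2)*(a^2 + a - 12) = (a + 2)*(a + 4)*(a - 3)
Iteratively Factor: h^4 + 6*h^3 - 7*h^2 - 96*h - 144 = (h + 4)*(h^3 + 2*h^2 - 15*h - 36) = (h - 4)*(h + 4)*(h^2 + 6*h + 9) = (h - 4)*(h + 3)*(h + 4)*(h + 3)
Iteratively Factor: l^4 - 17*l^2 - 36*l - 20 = (l + 1)*(l^3 - l^2 - 16*l - 20) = (l + 1)*(l + 2)*(l^2 - 3*l - 10) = (l - 5)*(l + 1)*(l + 2)*(l + 2)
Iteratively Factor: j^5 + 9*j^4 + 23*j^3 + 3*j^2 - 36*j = (j + 3)*(j^4 + 6*j^3 + 5*j^2 - 12*j) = (j + 3)*(j + 4)*(j^3 + 2*j^2 - 3*j) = (j + 3)^2*(j + 4)*(j^2 - j) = j*(j + 3)^2*(j + 4)*(j - 1)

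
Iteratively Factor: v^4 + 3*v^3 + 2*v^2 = (v)*(v^3 + 3*v^2 + 2*v) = v*(v + 1)*(v^2 + 2*v) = v*(v + 1)*(v + 2)*(v)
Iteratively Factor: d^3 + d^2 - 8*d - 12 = (d - 3)*(d^2 + 4*d + 4) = (d - 3)*(d + 2)*(d + 2)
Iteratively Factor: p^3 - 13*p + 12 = (p - 3)*(p^2 + 3*p - 4) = (p - 3)*(p - 1)*(p + 4)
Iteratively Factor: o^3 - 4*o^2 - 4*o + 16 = (o - 2)*(o^2 - 2*o - 8) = (o - 2)*(o + 2)*(o - 4)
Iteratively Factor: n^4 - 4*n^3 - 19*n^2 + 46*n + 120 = (n - 5)*(n^3 + n^2 - 14*n - 24) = (n - 5)*(n - 4)*(n^2 + 5*n + 6) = (n - 5)*(n - 4)*(n + 3)*(n + 2)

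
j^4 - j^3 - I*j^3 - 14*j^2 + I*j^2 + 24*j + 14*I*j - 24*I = (j - 3)*(j - 2)*(j + 4)*(j - I)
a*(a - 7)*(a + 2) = a^3 - 5*a^2 - 14*a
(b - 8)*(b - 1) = b^2 - 9*b + 8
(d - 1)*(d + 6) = d^2 + 5*d - 6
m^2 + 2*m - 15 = (m - 3)*(m + 5)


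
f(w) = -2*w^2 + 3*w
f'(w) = 3 - 4*w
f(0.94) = 1.05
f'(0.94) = -0.76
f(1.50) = 0.00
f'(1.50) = -3.00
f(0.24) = 0.60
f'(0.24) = 2.04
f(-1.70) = -10.88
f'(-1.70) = 9.80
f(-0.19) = -0.64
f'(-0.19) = 3.76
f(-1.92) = -13.13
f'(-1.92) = 10.68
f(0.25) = 0.62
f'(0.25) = 2.00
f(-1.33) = -7.53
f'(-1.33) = 8.32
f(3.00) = -9.00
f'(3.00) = -9.00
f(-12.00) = -324.00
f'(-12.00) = 51.00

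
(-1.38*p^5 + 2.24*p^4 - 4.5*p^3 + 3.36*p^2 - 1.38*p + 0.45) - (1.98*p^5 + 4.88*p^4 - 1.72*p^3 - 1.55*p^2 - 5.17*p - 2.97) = -3.36*p^5 - 2.64*p^4 - 2.78*p^3 + 4.91*p^2 + 3.79*p + 3.42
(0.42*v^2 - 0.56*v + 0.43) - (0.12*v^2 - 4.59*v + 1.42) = 0.3*v^2 + 4.03*v - 0.99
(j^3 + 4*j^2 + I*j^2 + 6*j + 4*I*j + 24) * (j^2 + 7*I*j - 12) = j^5 + 4*j^4 + 8*I*j^4 - 13*j^3 + 32*I*j^3 - 52*j^2 + 30*I*j^2 - 72*j + 120*I*j - 288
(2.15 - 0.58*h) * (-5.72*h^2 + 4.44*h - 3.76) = 3.3176*h^3 - 14.8732*h^2 + 11.7268*h - 8.084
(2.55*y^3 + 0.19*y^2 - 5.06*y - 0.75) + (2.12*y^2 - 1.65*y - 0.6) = 2.55*y^3 + 2.31*y^2 - 6.71*y - 1.35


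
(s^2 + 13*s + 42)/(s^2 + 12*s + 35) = (s + 6)/(s + 5)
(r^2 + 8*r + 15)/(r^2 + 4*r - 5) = (r + 3)/(r - 1)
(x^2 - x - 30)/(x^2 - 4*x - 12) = (x + 5)/(x + 2)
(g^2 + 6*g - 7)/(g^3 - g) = (g + 7)/(g*(g + 1))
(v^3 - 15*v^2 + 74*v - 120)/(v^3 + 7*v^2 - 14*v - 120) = (v^2 - 11*v + 30)/(v^2 + 11*v + 30)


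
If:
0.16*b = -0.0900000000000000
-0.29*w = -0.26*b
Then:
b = -0.56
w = -0.50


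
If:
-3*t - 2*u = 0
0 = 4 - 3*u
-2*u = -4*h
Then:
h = 2/3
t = -8/9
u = 4/3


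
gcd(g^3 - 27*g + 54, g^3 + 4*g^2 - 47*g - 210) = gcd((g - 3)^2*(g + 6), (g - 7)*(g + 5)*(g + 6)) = g + 6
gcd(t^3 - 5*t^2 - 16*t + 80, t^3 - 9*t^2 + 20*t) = t^2 - 9*t + 20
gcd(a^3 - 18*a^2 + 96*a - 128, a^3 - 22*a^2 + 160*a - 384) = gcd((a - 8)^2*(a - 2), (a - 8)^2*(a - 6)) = a^2 - 16*a + 64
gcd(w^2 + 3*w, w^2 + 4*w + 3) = w + 3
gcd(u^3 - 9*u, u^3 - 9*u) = u^3 - 9*u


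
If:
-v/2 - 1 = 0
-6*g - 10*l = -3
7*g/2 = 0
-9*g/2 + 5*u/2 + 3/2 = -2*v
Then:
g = 0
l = 3/10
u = 1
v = -2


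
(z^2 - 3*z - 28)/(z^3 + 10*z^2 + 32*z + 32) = (z - 7)/(z^2 + 6*z + 8)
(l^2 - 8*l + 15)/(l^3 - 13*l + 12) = (l - 5)/(l^2 + 3*l - 4)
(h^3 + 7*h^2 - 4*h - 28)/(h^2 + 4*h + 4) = (h^2 + 5*h - 14)/(h + 2)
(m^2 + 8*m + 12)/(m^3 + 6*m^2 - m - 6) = (m + 2)/(m^2 - 1)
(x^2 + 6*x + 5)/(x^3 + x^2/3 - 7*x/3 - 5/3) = 3*(x + 5)/(3*x^2 - 2*x - 5)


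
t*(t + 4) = t^2 + 4*t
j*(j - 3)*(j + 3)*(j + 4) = j^4 + 4*j^3 - 9*j^2 - 36*j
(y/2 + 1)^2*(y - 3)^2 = y^4/4 - y^3/2 - 11*y^2/4 + 3*y + 9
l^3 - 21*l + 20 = (l - 4)*(l - 1)*(l + 5)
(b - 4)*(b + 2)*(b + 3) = b^3 + b^2 - 14*b - 24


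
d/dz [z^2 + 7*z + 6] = 2*z + 7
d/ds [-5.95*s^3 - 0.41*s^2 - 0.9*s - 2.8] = -17.85*s^2 - 0.82*s - 0.9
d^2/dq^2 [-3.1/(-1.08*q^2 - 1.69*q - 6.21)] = (-7.23168*q^2 - 11.31624*q + 3.1*(2.16*q + 1.69)*(4.32*q + 3.38) - 41.58216)/(1.08*q^2 + 1.69*q + 6.21)^3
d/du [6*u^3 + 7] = 18*u^2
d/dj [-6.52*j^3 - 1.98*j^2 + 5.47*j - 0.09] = -19.56*j^2 - 3.96*j + 5.47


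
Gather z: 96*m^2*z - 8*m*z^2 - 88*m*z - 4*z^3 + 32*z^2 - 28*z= -4*z^3 + z^2*(32 - 8*m) + z*(96*m^2 - 88*m - 28)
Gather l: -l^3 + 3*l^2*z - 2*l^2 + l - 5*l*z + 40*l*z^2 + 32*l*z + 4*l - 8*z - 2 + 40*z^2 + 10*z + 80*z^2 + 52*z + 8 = -l^3 + l^2*(3*z - 2) + l*(40*z^2 + 27*z + 5) + 120*z^2 + 54*z + 6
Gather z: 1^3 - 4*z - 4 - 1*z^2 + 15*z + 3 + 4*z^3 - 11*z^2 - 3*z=4*z^3 - 12*z^2 + 8*z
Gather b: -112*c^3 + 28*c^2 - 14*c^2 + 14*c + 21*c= -112*c^3 + 14*c^2 + 35*c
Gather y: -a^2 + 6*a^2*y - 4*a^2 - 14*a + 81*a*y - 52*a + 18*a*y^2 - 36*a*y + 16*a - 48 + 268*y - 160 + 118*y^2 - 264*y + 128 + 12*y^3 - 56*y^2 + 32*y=-5*a^2 - 50*a + 12*y^3 + y^2*(18*a + 62) + y*(6*a^2 + 45*a + 36) - 80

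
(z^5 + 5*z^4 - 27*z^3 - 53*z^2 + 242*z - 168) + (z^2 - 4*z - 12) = z^5 + 5*z^4 - 27*z^3 - 52*z^2 + 238*z - 180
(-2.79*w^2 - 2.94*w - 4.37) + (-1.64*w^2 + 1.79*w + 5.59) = -4.43*w^2 - 1.15*w + 1.22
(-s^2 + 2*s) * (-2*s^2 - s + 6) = 2*s^4 - 3*s^3 - 8*s^2 + 12*s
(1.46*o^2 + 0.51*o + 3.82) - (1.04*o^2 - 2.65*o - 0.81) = 0.42*o^2 + 3.16*o + 4.63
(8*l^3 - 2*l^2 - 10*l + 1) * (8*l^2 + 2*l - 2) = 64*l^5 - 100*l^3 - 8*l^2 + 22*l - 2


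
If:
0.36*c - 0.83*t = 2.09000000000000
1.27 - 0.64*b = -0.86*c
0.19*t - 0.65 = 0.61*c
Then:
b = -0.89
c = -2.14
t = -3.45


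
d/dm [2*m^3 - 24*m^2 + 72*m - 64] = 6*m^2 - 48*m + 72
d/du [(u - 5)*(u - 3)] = 2*u - 8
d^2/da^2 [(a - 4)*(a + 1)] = 2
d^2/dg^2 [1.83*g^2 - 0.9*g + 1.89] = 3.66000000000000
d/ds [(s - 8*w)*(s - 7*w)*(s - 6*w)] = 3*s^2 - 42*s*w + 146*w^2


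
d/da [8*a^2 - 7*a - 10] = 16*a - 7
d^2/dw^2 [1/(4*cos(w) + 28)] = (sin(w)^2 + 7*cos(w) + 1)/(4*(cos(w) + 7)^3)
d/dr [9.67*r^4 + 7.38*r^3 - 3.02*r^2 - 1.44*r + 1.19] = 38.68*r^3 + 22.14*r^2 - 6.04*r - 1.44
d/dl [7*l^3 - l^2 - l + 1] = 21*l^2 - 2*l - 1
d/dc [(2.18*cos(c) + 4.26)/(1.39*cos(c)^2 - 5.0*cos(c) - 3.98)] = (3.0302*cos(c)^2 + 11.8428*cos(c) - 12.6236)*sin(c)/(1.9321*cos(c)^4 - 13.9*cos(c)^3 + 13.9356*cos(c)^2 + 39.8*cos(c) + 15.8404)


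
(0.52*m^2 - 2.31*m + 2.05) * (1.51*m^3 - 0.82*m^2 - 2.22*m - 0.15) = 0.7852*m^5 - 3.9145*m^4 + 3.8353*m^3 + 3.3692*m^2 - 4.2045*m - 0.3075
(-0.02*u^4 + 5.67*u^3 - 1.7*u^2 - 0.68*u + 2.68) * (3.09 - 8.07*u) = 0.1614*u^5 - 45.8187*u^4 + 31.2393*u^3 + 0.234600000000001*u^2 - 23.7288*u + 8.2812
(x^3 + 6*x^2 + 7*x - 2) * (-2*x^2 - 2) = -2*x^5 - 12*x^4 - 16*x^3 - 8*x^2 - 14*x + 4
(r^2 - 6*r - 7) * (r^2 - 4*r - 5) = r^4 - 10*r^3 + 12*r^2 + 58*r + 35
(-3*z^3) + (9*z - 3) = -3*z^3 + 9*z - 3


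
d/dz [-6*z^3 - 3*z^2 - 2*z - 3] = -18*z^2 - 6*z - 2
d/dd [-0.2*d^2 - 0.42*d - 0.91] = -0.4*d - 0.42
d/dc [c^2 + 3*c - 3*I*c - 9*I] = 2*c + 3 - 3*I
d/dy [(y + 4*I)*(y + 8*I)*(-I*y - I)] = -3*I*y^2 + 2*y*(12 - I) + 12 + 32*I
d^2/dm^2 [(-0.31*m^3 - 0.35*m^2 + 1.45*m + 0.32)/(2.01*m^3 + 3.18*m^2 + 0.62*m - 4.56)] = (1.134846*m^6 + 37.466802*m^5 + 39.643632*m^4 + 5.67785200000003*m^3 + 156.096864*m^2 + 108.864288*m + 3.169888)/(8.120601*m^9 + 38.542554*m^8 + 68.492358*m^7 + 0.666360000000026*m^6 - 153.752652*m^5 - 168.766488*m^4 + 71.68076*m^3 + 193.112352*m^2 + 38.676096*m - 94.818816)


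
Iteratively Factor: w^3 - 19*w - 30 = (w + 3)*(w^2 - 3*w - 10) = (w - 5)*(w + 3)*(w + 2)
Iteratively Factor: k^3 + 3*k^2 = (k)*(k^2 + 3*k) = k^2*(k + 3)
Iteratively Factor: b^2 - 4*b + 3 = (b - 1)*(b - 3)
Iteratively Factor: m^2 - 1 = (m + 1)*(m - 1)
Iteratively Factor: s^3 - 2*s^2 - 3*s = (s)*(s^2 - 2*s - 3) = s*(s - 3)*(s + 1)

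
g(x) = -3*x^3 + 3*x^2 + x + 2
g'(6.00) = -287.00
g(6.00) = -532.00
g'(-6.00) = -359.00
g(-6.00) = 752.00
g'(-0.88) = -11.25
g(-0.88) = 5.49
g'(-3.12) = -105.33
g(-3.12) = 119.20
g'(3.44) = -84.86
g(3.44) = -81.18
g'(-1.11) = -16.75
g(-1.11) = 8.69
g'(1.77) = -16.58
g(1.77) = -3.47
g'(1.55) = -11.32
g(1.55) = -0.41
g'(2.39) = -36.07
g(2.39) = -19.43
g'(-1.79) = -38.58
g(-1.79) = 27.03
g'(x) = -9*x^2 + 6*x + 1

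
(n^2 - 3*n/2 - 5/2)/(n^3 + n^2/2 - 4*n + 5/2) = (2*n^2 - 3*n - 5)/(2*n^3 + n^2 - 8*n + 5)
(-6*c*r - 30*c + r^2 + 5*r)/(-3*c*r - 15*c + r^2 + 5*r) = (-6*c + r)/(-3*c + r)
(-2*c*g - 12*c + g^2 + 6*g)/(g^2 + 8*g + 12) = (-2*c + g)/(g + 2)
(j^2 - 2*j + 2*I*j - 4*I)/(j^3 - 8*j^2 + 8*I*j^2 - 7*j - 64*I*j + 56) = (j^2 + 2*j*(-1 + I) - 4*I)/(j^3 + 8*j^2*(-1 + I) - j*(7 + 64*I) + 56)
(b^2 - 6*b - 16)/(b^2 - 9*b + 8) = (b + 2)/(b - 1)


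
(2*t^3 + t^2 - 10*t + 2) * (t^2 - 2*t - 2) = 2*t^5 - 3*t^4 - 16*t^3 + 20*t^2 + 16*t - 4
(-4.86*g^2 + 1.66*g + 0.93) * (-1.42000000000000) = 6.9012*g^2 - 2.3572*g - 1.3206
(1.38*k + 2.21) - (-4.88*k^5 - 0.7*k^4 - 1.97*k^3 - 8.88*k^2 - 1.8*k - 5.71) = 4.88*k^5 + 0.7*k^4 + 1.97*k^3 + 8.88*k^2 + 3.18*k + 7.92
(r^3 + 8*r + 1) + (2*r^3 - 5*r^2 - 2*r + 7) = 3*r^3 - 5*r^2 + 6*r + 8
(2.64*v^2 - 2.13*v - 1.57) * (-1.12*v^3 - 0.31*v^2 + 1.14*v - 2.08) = -2.9568*v^5 + 1.5672*v^4 + 5.4283*v^3 - 7.4327*v^2 + 2.6406*v + 3.2656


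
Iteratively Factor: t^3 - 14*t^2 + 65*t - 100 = (t - 4)*(t^2 - 10*t + 25) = (t - 5)*(t - 4)*(t - 5)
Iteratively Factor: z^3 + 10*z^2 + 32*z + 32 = (z + 2)*(z^2 + 8*z + 16) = (z + 2)*(z + 4)*(z + 4)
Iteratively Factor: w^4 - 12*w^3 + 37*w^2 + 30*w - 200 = (w + 2)*(w^3 - 14*w^2 + 65*w - 100) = (w - 4)*(w + 2)*(w^2 - 10*w + 25) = (w - 5)*(w - 4)*(w + 2)*(w - 5)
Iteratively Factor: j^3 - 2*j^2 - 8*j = (j + 2)*(j^2 - 4*j) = (j - 4)*(j + 2)*(j)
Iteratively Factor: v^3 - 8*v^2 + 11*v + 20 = (v + 1)*(v^2 - 9*v + 20) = (v - 5)*(v + 1)*(v - 4)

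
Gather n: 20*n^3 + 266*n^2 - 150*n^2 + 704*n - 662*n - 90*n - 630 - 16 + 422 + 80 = 20*n^3 + 116*n^2 - 48*n - 144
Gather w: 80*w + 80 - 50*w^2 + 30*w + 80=-50*w^2 + 110*w + 160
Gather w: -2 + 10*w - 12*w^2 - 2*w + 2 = -12*w^2 + 8*w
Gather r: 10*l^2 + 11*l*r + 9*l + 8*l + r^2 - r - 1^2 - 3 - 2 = 10*l^2 + 17*l + r^2 + r*(11*l - 1) - 6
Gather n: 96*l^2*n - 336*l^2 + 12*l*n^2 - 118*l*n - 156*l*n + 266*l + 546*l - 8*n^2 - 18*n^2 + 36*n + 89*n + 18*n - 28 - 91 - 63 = -336*l^2 + 812*l + n^2*(12*l - 26) + n*(96*l^2 - 274*l + 143) - 182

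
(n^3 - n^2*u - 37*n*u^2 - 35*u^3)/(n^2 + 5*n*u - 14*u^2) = (n^3 - n^2*u - 37*n*u^2 - 35*u^3)/(n^2 + 5*n*u - 14*u^2)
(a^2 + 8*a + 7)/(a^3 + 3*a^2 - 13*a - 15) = (a + 7)/(a^2 + 2*a - 15)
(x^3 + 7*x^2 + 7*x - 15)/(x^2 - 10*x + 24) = (x^3 + 7*x^2 + 7*x - 15)/(x^2 - 10*x + 24)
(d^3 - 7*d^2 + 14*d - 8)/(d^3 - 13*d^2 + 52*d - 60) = (d^2 - 5*d + 4)/(d^2 - 11*d + 30)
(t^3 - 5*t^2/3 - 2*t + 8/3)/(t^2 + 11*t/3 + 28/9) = 3*(t^2 - 3*t + 2)/(3*t + 7)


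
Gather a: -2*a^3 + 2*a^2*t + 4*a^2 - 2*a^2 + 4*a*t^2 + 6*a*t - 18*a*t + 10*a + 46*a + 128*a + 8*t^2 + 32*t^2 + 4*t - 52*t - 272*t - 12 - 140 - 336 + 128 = -2*a^3 + a^2*(2*t + 2) + a*(4*t^2 - 12*t + 184) + 40*t^2 - 320*t - 360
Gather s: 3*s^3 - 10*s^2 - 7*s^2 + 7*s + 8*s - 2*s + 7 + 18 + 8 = 3*s^3 - 17*s^2 + 13*s + 33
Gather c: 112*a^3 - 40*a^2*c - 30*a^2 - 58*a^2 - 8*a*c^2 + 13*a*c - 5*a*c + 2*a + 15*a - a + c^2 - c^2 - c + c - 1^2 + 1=112*a^3 - 88*a^2 - 8*a*c^2 + 16*a + c*(-40*a^2 + 8*a)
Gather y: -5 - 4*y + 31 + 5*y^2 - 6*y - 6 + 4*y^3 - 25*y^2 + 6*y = 4*y^3 - 20*y^2 - 4*y + 20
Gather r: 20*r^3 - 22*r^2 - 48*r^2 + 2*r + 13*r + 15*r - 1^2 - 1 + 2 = 20*r^3 - 70*r^2 + 30*r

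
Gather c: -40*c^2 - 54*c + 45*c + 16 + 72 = -40*c^2 - 9*c + 88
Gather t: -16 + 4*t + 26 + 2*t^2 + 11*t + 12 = 2*t^2 + 15*t + 22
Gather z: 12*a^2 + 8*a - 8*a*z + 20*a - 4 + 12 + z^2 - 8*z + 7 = 12*a^2 + 28*a + z^2 + z*(-8*a - 8) + 15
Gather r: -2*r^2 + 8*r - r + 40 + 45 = -2*r^2 + 7*r + 85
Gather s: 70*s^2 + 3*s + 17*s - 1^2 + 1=70*s^2 + 20*s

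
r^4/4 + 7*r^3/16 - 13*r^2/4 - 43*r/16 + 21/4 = (r/4 + 1)*(r - 3)*(r - 1)*(r + 7/4)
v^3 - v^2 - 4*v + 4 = (v - 2)*(v - 1)*(v + 2)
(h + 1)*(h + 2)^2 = h^3 + 5*h^2 + 8*h + 4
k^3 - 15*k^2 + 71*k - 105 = (k - 7)*(k - 5)*(k - 3)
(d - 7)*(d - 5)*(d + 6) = d^3 - 6*d^2 - 37*d + 210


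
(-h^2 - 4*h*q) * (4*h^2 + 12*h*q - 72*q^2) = -4*h^4 - 28*h^3*q + 24*h^2*q^2 + 288*h*q^3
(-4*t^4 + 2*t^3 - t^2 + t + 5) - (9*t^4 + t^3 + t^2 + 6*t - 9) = -13*t^4 + t^3 - 2*t^2 - 5*t + 14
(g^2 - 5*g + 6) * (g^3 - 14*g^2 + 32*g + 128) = g^5 - 19*g^4 + 108*g^3 - 116*g^2 - 448*g + 768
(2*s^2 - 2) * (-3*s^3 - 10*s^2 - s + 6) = -6*s^5 - 20*s^4 + 4*s^3 + 32*s^2 + 2*s - 12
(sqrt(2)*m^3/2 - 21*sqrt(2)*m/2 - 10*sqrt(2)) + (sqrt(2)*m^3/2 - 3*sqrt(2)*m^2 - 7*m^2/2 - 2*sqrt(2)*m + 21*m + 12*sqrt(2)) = sqrt(2)*m^3 - 3*sqrt(2)*m^2 - 7*m^2/2 - 25*sqrt(2)*m/2 + 21*m + 2*sqrt(2)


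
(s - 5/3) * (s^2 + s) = s^3 - 2*s^2/3 - 5*s/3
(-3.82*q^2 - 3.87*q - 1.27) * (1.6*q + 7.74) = -6.112*q^3 - 35.7588*q^2 - 31.9858*q - 9.8298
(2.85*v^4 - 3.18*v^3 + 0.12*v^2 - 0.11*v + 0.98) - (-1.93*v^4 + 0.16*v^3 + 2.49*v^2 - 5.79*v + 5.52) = 4.78*v^4 - 3.34*v^3 - 2.37*v^2 + 5.68*v - 4.54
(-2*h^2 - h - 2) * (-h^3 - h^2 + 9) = 2*h^5 + 3*h^4 + 3*h^3 - 16*h^2 - 9*h - 18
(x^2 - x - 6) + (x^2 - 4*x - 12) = 2*x^2 - 5*x - 18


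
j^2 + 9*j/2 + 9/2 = (j + 3/2)*(j + 3)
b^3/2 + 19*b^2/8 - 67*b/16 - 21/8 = (b/2 + 1/4)*(b - 7/4)*(b + 6)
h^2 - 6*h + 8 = (h - 4)*(h - 2)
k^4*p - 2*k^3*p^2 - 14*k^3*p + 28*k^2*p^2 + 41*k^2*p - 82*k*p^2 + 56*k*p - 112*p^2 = (k - 8)*(k - 7)*(k - 2*p)*(k*p + p)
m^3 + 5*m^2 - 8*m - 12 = (m - 2)*(m + 1)*(m + 6)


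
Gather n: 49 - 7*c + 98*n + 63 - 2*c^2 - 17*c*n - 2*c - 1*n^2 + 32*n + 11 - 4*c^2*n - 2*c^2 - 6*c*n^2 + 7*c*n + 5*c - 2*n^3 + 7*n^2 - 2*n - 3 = -4*c^2 - 4*c - 2*n^3 + n^2*(6 - 6*c) + n*(-4*c^2 - 10*c + 128) + 120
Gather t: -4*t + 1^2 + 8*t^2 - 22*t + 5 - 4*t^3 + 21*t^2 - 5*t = -4*t^3 + 29*t^2 - 31*t + 6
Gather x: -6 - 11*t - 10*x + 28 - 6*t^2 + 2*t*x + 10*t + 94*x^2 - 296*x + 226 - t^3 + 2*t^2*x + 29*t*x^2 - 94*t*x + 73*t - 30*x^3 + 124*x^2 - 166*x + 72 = -t^3 - 6*t^2 + 72*t - 30*x^3 + x^2*(29*t + 218) + x*(2*t^2 - 92*t - 472) + 320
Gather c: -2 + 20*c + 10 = 20*c + 8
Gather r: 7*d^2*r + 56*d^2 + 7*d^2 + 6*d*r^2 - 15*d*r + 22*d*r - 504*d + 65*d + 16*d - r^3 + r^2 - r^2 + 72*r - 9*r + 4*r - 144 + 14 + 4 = 63*d^2 + 6*d*r^2 - 423*d - r^3 + r*(7*d^2 + 7*d + 67) - 126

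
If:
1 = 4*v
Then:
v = 1/4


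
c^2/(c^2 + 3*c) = c/(c + 3)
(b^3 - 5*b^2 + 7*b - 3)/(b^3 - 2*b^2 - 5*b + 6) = (b - 1)/(b + 2)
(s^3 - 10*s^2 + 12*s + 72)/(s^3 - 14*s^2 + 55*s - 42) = (s^2 - 4*s - 12)/(s^2 - 8*s + 7)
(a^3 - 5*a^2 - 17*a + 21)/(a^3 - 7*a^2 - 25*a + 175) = (a^2 + 2*a - 3)/(a^2 - 25)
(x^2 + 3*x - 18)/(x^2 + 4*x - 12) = (x - 3)/(x - 2)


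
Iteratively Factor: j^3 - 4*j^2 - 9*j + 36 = (j - 4)*(j^2 - 9) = (j - 4)*(j - 3)*(j + 3)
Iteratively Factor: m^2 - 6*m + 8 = (m - 2)*(m - 4)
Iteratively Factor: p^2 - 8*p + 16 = (p - 4)*(p - 4)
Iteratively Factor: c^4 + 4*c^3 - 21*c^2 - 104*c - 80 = (c + 4)*(c^3 - 21*c - 20) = (c + 1)*(c + 4)*(c^2 - c - 20) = (c - 5)*(c + 1)*(c + 4)*(c + 4)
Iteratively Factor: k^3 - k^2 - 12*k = (k)*(k^2 - k - 12) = k*(k - 4)*(k + 3)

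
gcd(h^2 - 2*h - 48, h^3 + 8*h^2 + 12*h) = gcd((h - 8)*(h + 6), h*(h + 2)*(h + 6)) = h + 6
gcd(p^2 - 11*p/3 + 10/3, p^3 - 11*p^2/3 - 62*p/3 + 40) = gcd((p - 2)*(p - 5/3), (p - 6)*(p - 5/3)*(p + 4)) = p - 5/3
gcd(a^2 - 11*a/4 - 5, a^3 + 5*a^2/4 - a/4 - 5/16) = a + 5/4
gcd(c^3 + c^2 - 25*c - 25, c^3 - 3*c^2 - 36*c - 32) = c + 1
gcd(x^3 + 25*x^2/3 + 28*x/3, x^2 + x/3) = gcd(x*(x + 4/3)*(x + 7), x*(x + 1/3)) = x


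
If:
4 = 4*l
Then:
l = 1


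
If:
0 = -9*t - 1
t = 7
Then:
No Solution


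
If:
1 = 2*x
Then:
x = 1/2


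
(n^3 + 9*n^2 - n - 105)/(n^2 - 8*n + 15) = (n^2 + 12*n + 35)/(n - 5)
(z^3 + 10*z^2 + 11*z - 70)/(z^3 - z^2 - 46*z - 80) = (z^2 + 5*z - 14)/(z^2 - 6*z - 16)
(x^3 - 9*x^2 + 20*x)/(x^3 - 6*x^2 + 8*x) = (x - 5)/(x - 2)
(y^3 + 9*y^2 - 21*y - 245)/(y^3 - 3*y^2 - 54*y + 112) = (y^2 + 2*y - 35)/(y^2 - 10*y + 16)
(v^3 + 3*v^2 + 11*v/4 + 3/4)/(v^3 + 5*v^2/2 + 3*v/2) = (v + 1/2)/v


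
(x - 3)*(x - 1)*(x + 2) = x^3 - 2*x^2 - 5*x + 6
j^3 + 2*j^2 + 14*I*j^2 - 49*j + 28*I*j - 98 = (j + 2)*(j + 7*I)^2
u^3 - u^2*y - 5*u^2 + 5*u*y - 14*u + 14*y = (u - 7)*(u + 2)*(u - y)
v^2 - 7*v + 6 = (v - 6)*(v - 1)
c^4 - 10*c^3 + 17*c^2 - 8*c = c*(c - 8)*(c - 1)^2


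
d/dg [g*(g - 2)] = 2*g - 2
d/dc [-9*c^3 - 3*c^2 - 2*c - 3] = -27*c^2 - 6*c - 2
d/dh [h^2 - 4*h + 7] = 2*h - 4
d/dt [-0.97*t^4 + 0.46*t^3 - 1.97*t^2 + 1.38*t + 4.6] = -3.88*t^3 + 1.38*t^2 - 3.94*t + 1.38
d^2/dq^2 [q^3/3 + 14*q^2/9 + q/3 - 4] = 2*q + 28/9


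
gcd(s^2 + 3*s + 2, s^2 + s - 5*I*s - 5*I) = s + 1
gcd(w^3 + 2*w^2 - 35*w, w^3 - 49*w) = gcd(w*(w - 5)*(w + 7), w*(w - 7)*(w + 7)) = w^2 + 7*w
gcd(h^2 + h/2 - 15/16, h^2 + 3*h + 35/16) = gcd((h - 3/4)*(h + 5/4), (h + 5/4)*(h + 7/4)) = h + 5/4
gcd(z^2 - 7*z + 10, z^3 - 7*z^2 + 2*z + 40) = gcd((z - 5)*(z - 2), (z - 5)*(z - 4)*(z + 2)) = z - 5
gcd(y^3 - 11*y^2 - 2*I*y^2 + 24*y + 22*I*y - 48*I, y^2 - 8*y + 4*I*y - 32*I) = y - 8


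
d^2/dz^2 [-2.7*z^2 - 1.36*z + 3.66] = -5.40000000000000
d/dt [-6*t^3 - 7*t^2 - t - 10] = -18*t^2 - 14*t - 1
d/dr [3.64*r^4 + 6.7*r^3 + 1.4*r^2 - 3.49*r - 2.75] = 14.56*r^3 + 20.1*r^2 + 2.8*r - 3.49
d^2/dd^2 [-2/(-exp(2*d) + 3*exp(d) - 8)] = 2*((3 - 4*exp(d))*(exp(2*d) - 3*exp(d) + 8) + 2*(2*exp(d) - 3)^2*exp(d))*exp(d)/(exp(2*d) - 3*exp(d) + 8)^3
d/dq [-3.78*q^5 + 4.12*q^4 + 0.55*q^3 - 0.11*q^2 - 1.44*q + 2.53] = -18.9*q^4 + 16.48*q^3 + 1.65*q^2 - 0.22*q - 1.44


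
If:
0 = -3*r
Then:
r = 0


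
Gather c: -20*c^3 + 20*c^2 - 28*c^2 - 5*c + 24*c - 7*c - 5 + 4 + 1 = -20*c^3 - 8*c^2 + 12*c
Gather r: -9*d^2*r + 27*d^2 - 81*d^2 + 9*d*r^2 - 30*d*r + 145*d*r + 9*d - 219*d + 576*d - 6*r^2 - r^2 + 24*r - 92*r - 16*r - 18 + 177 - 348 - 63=-54*d^2 + 366*d + r^2*(9*d - 7) + r*(-9*d^2 + 115*d - 84) - 252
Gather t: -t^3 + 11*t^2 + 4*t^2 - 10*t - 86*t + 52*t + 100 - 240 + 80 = -t^3 + 15*t^2 - 44*t - 60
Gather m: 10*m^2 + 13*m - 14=10*m^2 + 13*m - 14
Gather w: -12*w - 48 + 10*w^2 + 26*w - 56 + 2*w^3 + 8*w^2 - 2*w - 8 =2*w^3 + 18*w^2 + 12*w - 112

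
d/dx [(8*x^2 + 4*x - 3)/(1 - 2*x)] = 2*(-8*x^2 + 8*x - 1)/(4*x^2 - 4*x + 1)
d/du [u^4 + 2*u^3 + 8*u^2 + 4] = 2*u*(2*u^2 + 3*u + 8)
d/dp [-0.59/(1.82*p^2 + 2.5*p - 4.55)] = (2.1476*p + 1.475)/(1.82*p^2 + 2.5*p - 4.55)^2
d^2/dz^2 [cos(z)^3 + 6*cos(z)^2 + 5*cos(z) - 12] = -23*cos(z)/4 - 12*cos(2*z) - 9*cos(3*z)/4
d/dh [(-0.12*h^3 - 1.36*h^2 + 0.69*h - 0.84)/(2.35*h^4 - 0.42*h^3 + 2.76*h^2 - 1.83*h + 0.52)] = (0.282*h^6 + 6.392*h^5 - 5.7669*h^4 + 8.9148*h^3 - 0.661199999999999*h^2 + 3.2224*h - 1.1784)/(5.5225*h^8 - 1.974*h^7 + 13.1484*h^6 - 10.9194*h^5 + 11.5988*h^4 - 10.5384*h^3 + 6.2193*h^2 - 1.9032*h + 0.2704)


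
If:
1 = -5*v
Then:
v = -1/5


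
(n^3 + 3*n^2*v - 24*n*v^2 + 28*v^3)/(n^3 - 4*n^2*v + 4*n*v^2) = (n + 7*v)/n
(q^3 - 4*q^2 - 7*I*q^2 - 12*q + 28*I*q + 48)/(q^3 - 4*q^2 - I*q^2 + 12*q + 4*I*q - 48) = (q - 3*I)/(q + 3*I)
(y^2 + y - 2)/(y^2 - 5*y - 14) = (y - 1)/(y - 7)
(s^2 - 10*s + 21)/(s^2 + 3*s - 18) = (s - 7)/(s + 6)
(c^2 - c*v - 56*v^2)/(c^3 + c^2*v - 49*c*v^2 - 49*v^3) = (-c + 8*v)/(-c^2 + 6*c*v + 7*v^2)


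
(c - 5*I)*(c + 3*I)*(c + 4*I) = c^3 + 2*I*c^2 + 23*c + 60*I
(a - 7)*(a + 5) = a^2 - 2*a - 35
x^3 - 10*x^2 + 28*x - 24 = (x - 6)*(x - 2)^2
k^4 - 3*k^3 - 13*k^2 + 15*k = k*(k - 5)*(k - 1)*(k + 3)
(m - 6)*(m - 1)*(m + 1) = m^3 - 6*m^2 - m + 6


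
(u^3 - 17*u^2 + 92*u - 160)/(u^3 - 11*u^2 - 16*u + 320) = (u^2 - 9*u + 20)/(u^2 - 3*u - 40)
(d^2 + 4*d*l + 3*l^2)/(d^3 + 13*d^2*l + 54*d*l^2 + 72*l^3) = (d + l)/(d^2 + 10*d*l + 24*l^2)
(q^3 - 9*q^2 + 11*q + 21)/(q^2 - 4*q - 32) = (-q^3 + 9*q^2 - 11*q - 21)/(-q^2 + 4*q + 32)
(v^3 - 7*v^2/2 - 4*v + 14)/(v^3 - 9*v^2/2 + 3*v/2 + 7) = (v + 2)/(v + 1)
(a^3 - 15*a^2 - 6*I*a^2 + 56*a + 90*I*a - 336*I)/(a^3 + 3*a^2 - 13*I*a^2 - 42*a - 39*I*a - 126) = (a^2 - 15*a + 56)/(a^2 + a*(3 - 7*I) - 21*I)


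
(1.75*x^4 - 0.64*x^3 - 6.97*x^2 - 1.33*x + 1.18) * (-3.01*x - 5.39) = -5.2675*x^5 - 7.5061*x^4 + 24.4293*x^3 + 41.5716*x^2 + 3.6169*x - 6.3602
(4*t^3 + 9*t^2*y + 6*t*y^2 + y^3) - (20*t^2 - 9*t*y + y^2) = 4*t^3 + 9*t^2*y - 20*t^2 + 6*t*y^2 + 9*t*y + y^3 - y^2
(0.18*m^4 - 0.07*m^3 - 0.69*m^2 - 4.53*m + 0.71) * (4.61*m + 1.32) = 0.8298*m^5 - 0.0851*m^4 - 3.2733*m^3 - 21.7941*m^2 - 2.7065*m + 0.9372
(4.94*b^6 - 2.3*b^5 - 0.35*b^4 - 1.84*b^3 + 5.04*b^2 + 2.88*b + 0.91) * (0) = 0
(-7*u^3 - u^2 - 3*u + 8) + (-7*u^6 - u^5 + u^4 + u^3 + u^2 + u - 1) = -7*u^6 - u^5 + u^4 - 6*u^3 - 2*u + 7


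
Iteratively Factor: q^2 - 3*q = (q)*(q - 3)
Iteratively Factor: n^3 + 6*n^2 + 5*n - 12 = (n + 4)*(n^2 + 2*n - 3) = (n + 3)*(n + 4)*(n - 1)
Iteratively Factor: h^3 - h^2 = (h)*(h^2 - h) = h^2*(h - 1)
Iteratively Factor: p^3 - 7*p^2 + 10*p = (p)*(p^2 - 7*p + 10) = p*(p - 5)*(p - 2)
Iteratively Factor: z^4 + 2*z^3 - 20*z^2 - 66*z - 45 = (z + 3)*(z^3 - z^2 - 17*z - 15) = (z + 3)^2*(z^2 - 4*z - 5) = (z - 5)*(z + 3)^2*(z + 1)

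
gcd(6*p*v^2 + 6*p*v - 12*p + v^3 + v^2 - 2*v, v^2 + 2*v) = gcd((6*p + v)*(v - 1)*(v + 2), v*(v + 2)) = v + 2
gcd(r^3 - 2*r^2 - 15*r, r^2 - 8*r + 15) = r - 5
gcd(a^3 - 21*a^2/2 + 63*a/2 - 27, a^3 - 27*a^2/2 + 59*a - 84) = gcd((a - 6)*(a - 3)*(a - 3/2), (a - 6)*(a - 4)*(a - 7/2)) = a - 6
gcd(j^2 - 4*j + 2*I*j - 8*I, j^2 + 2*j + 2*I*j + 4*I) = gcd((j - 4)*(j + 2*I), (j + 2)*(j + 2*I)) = j + 2*I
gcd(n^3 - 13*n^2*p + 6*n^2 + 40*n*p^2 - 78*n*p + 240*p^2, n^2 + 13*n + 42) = n + 6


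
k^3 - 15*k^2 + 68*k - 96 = (k - 8)*(k - 4)*(k - 3)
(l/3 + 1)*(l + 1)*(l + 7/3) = l^3/3 + 19*l^2/9 + 37*l/9 + 7/3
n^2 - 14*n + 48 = (n - 8)*(n - 6)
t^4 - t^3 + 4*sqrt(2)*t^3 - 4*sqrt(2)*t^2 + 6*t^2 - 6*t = t*(t - 1)*(t + sqrt(2))*(t + 3*sqrt(2))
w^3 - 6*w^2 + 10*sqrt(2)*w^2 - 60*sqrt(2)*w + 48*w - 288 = (w - 6)*(w + 4*sqrt(2))*(w + 6*sqrt(2))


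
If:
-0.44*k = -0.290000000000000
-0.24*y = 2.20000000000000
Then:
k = 0.66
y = -9.17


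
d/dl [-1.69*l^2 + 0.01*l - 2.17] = 0.01 - 3.38*l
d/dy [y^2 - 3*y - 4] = 2*y - 3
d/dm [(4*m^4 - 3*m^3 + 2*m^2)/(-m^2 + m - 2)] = m*(-8*m^4 + 15*m^3 - 38*m^2 + 20*m - 8)/(m^4 - 2*m^3 + 5*m^2 - 4*m + 4)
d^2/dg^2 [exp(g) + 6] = exp(g)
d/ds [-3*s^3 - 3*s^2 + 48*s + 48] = -9*s^2 - 6*s + 48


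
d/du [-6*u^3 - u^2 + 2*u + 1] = -18*u^2 - 2*u + 2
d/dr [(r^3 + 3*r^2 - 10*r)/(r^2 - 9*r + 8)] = (r^4 - 18*r^3 + 7*r^2 + 48*r - 80)/(r^4 - 18*r^3 + 97*r^2 - 144*r + 64)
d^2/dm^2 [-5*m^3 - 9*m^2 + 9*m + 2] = -30*m - 18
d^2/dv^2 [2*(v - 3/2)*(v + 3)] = 4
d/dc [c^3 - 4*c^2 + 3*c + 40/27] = 3*c^2 - 8*c + 3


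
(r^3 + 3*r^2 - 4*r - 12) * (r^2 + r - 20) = r^5 + 4*r^4 - 21*r^3 - 76*r^2 + 68*r + 240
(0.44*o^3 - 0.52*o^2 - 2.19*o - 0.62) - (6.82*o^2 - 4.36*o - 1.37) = 0.44*o^3 - 7.34*o^2 + 2.17*o + 0.75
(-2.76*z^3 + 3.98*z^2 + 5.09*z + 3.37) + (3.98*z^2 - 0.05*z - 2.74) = -2.76*z^3 + 7.96*z^2 + 5.04*z + 0.63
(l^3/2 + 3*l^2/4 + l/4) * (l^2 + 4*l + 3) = l^5/2 + 11*l^4/4 + 19*l^3/4 + 13*l^2/4 + 3*l/4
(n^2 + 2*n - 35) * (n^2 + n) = n^4 + 3*n^3 - 33*n^2 - 35*n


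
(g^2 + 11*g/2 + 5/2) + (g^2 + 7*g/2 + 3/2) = 2*g^2 + 9*g + 4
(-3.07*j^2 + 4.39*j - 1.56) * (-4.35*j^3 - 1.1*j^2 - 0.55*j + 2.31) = 13.3545*j^5 - 15.7195*j^4 + 3.6455*j^3 - 7.7902*j^2 + 10.9989*j - 3.6036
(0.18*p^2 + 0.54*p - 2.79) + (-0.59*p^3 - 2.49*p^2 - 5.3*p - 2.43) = -0.59*p^3 - 2.31*p^2 - 4.76*p - 5.22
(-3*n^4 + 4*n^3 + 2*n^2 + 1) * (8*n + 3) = -24*n^5 + 23*n^4 + 28*n^3 + 6*n^2 + 8*n + 3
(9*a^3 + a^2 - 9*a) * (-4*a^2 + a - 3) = -36*a^5 + 5*a^4 + 10*a^3 - 12*a^2 + 27*a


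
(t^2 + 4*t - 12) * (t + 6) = t^3 + 10*t^2 + 12*t - 72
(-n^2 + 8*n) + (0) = -n^2 + 8*n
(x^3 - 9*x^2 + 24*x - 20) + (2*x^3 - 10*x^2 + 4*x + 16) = 3*x^3 - 19*x^2 + 28*x - 4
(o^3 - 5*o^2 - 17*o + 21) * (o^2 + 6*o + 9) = o^5 + o^4 - 38*o^3 - 126*o^2 - 27*o + 189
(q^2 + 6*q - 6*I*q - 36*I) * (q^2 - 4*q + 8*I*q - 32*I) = q^4 + 2*q^3 + 2*I*q^3 + 24*q^2 + 4*I*q^2 + 96*q - 48*I*q - 1152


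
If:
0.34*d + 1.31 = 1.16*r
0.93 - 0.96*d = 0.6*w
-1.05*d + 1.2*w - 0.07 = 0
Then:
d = 0.60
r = 1.31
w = 0.59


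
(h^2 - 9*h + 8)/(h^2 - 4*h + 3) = (h - 8)/(h - 3)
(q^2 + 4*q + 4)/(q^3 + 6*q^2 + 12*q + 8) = 1/(q + 2)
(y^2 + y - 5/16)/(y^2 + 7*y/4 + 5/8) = (4*y - 1)/(2*(2*y + 1))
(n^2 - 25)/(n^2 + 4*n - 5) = (n - 5)/(n - 1)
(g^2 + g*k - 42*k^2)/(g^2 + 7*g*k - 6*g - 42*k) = (g - 6*k)/(g - 6)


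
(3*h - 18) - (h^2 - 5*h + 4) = -h^2 + 8*h - 22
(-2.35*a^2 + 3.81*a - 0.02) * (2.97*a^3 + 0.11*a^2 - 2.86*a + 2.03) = -6.9795*a^5 + 11.0572*a^4 + 7.0807*a^3 - 15.6693*a^2 + 7.7915*a - 0.0406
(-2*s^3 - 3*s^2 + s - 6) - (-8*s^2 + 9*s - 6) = -2*s^3 + 5*s^2 - 8*s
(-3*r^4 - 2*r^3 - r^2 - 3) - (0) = -3*r^4 - 2*r^3 - r^2 - 3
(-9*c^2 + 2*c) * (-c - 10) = 9*c^3 + 88*c^2 - 20*c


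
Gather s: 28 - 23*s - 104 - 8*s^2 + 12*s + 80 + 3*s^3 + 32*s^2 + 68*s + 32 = 3*s^3 + 24*s^2 + 57*s + 36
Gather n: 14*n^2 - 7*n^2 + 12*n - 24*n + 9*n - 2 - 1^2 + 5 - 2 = 7*n^2 - 3*n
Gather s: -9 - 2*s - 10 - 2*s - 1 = -4*s - 20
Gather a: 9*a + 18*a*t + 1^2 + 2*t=a*(18*t + 9) + 2*t + 1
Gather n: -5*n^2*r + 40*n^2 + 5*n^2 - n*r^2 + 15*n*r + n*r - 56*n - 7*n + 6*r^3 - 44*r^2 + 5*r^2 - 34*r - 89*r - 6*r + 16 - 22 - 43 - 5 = n^2*(45 - 5*r) + n*(-r^2 + 16*r - 63) + 6*r^3 - 39*r^2 - 129*r - 54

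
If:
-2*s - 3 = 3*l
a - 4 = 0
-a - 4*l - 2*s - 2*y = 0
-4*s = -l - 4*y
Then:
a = 4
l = -4/5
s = -3/10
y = -1/10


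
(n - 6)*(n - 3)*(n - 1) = n^3 - 10*n^2 + 27*n - 18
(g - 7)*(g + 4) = g^2 - 3*g - 28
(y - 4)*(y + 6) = y^2 + 2*y - 24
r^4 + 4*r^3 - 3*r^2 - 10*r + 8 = (r - 1)^2*(r + 2)*(r + 4)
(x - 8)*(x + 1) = x^2 - 7*x - 8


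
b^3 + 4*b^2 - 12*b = b*(b - 2)*(b + 6)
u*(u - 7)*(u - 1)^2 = u^4 - 9*u^3 + 15*u^2 - 7*u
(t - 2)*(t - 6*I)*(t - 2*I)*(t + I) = t^4 - 2*t^3 - 7*I*t^3 - 4*t^2 + 14*I*t^2 + 8*t - 12*I*t + 24*I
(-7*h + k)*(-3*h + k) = 21*h^2 - 10*h*k + k^2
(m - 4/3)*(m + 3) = m^2 + 5*m/3 - 4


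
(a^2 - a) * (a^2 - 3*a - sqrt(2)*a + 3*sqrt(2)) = a^4 - 4*a^3 - sqrt(2)*a^3 + 3*a^2 + 4*sqrt(2)*a^2 - 3*sqrt(2)*a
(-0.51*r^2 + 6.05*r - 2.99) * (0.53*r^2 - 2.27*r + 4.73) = -0.2703*r^4 + 4.3642*r^3 - 17.7305*r^2 + 35.4038*r - 14.1427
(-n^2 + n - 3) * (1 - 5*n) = 5*n^3 - 6*n^2 + 16*n - 3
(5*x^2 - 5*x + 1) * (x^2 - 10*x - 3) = 5*x^4 - 55*x^3 + 36*x^2 + 5*x - 3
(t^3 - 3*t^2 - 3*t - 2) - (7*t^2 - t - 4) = t^3 - 10*t^2 - 2*t + 2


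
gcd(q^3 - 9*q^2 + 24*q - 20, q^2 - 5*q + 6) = q - 2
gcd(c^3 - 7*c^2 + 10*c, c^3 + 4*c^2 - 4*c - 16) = c - 2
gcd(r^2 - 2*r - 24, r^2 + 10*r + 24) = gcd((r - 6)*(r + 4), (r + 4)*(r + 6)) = r + 4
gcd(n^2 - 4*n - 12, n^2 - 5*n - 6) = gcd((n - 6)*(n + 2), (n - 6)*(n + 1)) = n - 6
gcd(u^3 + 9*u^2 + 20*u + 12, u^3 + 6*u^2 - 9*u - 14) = u + 1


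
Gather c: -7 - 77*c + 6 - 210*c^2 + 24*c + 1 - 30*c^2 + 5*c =-240*c^2 - 48*c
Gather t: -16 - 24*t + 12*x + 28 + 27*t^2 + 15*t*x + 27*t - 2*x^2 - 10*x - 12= 27*t^2 + t*(15*x + 3) - 2*x^2 + 2*x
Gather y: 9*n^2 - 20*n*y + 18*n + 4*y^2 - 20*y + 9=9*n^2 + 18*n + 4*y^2 + y*(-20*n - 20) + 9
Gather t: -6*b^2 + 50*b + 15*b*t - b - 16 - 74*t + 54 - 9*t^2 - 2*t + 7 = -6*b^2 + 49*b - 9*t^2 + t*(15*b - 76) + 45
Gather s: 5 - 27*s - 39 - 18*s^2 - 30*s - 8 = -18*s^2 - 57*s - 42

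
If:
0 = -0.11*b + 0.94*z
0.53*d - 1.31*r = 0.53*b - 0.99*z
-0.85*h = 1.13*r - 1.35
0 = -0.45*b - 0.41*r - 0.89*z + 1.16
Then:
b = 8.54545454545454*z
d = 6.99309710078233 - 21.8703091662134*z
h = 15.3545584974566*z - 2.17302725968436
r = 2.82926829268293 - 11.549889135255*z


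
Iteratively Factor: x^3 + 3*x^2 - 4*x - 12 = (x + 3)*(x^2 - 4) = (x + 2)*(x + 3)*(x - 2)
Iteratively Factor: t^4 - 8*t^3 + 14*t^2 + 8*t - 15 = (t - 1)*(t^3 - 7*t^2 + 7*t + 15) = (t - 5)*(t - 1)*(t^2 - 2*t - 3) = (t - 5)*(t - 1)*(t + 1)*(t - 3)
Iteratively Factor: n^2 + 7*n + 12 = (n + 4)*(n + 3)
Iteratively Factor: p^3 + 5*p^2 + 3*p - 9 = (p + 3)*(p^2 + 2*p - 3) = (p + 3)^2*(p - 1)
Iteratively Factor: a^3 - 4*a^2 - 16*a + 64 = (a - 4)*(a^2 - 16) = (a - 4)^2*(a + 4)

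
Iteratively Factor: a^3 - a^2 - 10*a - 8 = (a - 4)*(a^2 + 3*a + 2) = (a - 4)*(a + 2)*(a + 1)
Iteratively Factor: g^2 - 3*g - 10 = (g + 2)*(g - 5)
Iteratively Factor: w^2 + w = (w + 1)*(w)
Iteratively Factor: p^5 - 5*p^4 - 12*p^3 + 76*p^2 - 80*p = (p - 2)*(p^4 - 3*p^3 - 18*p^2 + 40*p) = (p - 5)*(p - 2)*(p^3 + 2*p^2 - 8*p) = (p - 5)*(p - 2)^2*(p^2 + 4*p) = (p - 5)*(p - 2)^2*(p + 4)*(p)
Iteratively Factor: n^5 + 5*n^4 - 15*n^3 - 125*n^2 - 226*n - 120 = (n - 5)*(n^4 + 10*n^3 + 35*n^2 + 50*n + 24) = (n - 5)*(n + 3)*(n^3 + 7*n^2 + 14*n + 8) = (n - 5)*(n + 1)*(n + 3)*(n^2 + 6*n + 8) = (n - 5)*(n + 1)*(n + 2)*(n + 3)*(n + 4)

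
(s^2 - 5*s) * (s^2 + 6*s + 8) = s^4 + s^3 - 22*s^2 - 40*s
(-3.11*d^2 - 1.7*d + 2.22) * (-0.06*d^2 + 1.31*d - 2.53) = 0.1866*d^4 - 3.9721*d^3 + 5.5081*d^2 + 7.2092*d - 5.6166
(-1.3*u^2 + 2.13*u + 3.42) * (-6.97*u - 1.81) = 9.061*u^3 - 12.4931*u^2 - 27.6927*u - 6.1902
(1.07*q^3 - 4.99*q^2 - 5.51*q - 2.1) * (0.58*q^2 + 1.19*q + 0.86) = 0.6206*q^5 - 1.6209*q^4 - 8.2137*q^3 - 12.0663*q^2 - 7.2376*q - 1.806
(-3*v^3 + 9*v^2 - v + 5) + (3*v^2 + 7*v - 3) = -3*v^3 + 12*v^2 + 6*v + 2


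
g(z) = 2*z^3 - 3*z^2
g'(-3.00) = 72.00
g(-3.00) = -81.00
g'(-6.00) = 252.00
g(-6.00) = -540.00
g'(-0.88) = 9.93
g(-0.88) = -3.69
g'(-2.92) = 68.68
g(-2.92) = -75.37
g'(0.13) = -0.68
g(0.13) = -0.05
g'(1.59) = 5.63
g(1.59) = 0.46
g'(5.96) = 177.37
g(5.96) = 316.85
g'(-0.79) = 8.48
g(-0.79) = -2.86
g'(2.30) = 17.94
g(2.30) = 8.46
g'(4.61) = 99.85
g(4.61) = 132.19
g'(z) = 6*z^2 - 6*z = 6*z*(z - 1)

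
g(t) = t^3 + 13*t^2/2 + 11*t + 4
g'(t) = 3*t^2 + 13*t + 11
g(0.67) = 14.59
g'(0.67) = 21.06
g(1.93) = 56.63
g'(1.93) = 47.26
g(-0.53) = -0.15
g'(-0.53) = 4.95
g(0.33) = 8.37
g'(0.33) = 15.62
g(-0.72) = -0.92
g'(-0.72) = 3.20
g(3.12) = 131.96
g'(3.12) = 80.76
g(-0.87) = -1.31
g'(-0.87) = 1.96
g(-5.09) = -15.46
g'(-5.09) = 22.55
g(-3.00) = 2.50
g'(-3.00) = -1.00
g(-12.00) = -920.00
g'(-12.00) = 287.00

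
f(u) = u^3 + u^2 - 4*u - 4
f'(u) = 3*u^2 + 2*u - 4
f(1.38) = -4.99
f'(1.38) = 4.47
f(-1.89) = 0.38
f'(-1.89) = 2.94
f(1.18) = -5.68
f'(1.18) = 2.54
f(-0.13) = -3.47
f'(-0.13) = -4.21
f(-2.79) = -6.77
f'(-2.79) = 13.77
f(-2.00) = 0.00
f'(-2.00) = 4.00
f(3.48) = 36.33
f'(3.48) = 39.29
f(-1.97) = 0.12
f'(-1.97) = 3.70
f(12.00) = 1820.00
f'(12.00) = 452.00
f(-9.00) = -616.00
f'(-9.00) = 221.00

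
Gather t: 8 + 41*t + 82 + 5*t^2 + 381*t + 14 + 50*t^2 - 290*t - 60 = 55*t^2 + 132*t + 44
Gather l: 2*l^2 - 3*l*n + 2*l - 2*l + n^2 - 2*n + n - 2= 2*l^2 - 3*l*n + n^2 - n - 2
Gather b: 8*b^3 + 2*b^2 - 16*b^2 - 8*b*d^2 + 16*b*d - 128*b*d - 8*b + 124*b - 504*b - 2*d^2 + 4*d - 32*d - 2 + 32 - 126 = 8*b^3 - 14*b^2 + b*(-8*d^2 - 112*d - 388) - 2*d^2 - 28*d - 96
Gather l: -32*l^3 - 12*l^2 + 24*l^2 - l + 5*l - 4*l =-32*l^3 + 12*l^2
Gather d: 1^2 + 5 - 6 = 0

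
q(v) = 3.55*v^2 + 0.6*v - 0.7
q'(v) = 7.1*v + 0.6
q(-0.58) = 0.15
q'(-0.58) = -3.52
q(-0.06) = -0.72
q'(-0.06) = 0.17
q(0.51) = 0.53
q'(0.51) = 4.22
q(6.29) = 143.53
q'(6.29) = 45.26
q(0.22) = -0.40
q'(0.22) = 2.16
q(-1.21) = 3.77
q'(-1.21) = -7.99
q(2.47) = 22.44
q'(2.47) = 18.14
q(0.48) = 0.41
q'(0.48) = 4.01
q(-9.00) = 281.45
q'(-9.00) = -63.30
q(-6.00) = 123.50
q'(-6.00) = -42.00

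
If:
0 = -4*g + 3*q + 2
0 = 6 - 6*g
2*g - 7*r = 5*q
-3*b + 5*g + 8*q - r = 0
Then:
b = 221/63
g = 1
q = 2/3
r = -4/21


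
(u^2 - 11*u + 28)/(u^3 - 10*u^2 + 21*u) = (u - 4)/(u*(u - 3))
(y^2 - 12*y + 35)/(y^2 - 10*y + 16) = (y^2 - 12*y + 35)/(y^2 - 10*y + 16)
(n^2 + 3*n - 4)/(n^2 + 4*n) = (n - 1)/n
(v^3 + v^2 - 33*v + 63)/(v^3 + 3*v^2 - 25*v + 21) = (v - 3)/(v - 1)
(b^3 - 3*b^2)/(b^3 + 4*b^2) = (b - 3)/(b + 4)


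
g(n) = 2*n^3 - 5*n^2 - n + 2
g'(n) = 6*n^2 - 10*n - 1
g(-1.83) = -25.17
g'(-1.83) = 37.39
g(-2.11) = -36.94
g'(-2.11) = 46.81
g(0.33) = 1.20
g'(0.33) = -3.65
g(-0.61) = 0.30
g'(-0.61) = 7.33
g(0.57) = 0.18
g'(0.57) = -4.75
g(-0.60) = 0.37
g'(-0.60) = 7.16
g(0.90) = -1.49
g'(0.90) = -5.14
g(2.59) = 0.62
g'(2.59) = 13.35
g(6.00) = 248.00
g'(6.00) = 155.00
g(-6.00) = -604.00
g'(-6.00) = 275.00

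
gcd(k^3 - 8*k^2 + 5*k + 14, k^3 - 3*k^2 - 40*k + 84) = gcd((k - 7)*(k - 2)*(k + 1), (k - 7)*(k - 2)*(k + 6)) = k^2 - 9*k + 14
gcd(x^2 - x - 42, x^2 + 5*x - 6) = x + 6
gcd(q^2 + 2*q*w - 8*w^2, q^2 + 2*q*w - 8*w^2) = q^2 + 2*q*w - 8*w^2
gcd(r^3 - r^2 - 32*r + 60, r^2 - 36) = r + 6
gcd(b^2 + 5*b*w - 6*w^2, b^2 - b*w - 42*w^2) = b + 6*w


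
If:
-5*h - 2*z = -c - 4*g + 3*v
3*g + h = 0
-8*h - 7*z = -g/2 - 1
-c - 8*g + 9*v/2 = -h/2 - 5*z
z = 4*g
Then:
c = -108/7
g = 2/7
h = -6/7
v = -86/21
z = 8/7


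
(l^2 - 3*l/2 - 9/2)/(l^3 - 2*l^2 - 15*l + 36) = (l + 3/2)/(l^2 + l - 12)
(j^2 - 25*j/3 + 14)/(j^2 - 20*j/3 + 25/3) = (3*j^2 - 25*j + 42)/(3*j^2 - 20*j + 25)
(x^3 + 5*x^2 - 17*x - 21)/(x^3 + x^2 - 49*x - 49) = (x - 3)/(x - 7)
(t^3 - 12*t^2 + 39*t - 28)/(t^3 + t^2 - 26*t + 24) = (t - 7)/(t + 6)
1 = 1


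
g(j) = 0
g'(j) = 0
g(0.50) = 0.00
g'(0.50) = 0.00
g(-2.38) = 0.00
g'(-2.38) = 0.00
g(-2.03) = 0.00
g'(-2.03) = 0.00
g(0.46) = 0.00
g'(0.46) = 0.00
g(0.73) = 0.00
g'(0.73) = 0.00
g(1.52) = 0.00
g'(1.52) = 0.00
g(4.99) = 0.00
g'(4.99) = 0.00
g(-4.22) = 0.00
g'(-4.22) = 0.00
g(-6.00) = 0.00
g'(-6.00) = 0.00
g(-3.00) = 0.00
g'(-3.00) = 0.00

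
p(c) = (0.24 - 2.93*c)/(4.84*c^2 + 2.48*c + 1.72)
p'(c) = (0.24 - 2.93*c)*(-9.68*c - 2.48)/(4.84*c^2 + 2.48*c + 1.72)^2 - 2.93/(4.84*c^2 + 2.48*c + 1.72)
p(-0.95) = 0.81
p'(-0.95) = 0.67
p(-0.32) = 0.83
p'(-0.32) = -1.70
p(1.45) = -0.26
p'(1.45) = 0.09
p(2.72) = -0.17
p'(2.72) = 0.05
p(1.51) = -0.25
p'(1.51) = 0.09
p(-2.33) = 0.32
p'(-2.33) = 0.16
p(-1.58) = 0.49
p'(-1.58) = 0.34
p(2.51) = -0.19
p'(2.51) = 0.05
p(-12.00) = 0.05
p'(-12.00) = 0.00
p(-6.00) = 0.11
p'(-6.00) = 0.02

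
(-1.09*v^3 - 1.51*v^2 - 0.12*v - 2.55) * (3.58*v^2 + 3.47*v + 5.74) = -3.9022*v^5 - 9.1881*v^4 - 11.9259*v^3 - 18.2128*v^2 - 9.5373*v - 14.637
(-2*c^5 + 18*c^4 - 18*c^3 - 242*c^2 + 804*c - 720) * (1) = -2*c^5 + 18*c^4 - 18*c^3 - 242*c^2 + 804*c - 720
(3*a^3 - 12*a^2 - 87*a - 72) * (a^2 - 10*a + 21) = 3*a^5 - 42*a^4 + 96*a^3 + 546*a^2 - 1107*a - 1512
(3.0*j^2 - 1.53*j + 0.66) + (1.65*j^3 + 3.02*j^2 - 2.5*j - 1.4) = 1.65*j^3 + 6.02*j^2 - 4.03*j - 0.74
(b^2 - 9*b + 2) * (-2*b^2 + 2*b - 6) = -2*b^4 + 20*b^3 - 28*b^2 + 58*b - 12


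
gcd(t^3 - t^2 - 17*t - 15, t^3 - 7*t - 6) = t + 1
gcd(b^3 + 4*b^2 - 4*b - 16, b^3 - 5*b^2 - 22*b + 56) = b^2 + 2*b - 8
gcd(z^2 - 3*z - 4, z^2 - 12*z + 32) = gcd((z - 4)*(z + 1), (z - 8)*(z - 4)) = z - 4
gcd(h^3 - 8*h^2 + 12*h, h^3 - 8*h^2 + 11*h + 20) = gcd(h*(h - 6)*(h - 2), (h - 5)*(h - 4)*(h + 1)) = 1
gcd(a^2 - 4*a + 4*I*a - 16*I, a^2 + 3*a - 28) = a - 4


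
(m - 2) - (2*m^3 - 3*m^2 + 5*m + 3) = -2*m^3 + 3*m^2 - 4*m - 5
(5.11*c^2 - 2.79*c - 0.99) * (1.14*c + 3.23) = 5.8254*c^3 + 13.3247*c^2 - 10.1403*c - 3.1977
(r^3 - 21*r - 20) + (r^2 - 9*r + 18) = r^3 + r^2 - 30*r - 2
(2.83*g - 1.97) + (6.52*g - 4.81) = 9.35*g - 6.78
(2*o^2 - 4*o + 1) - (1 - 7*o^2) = 9*o^2 - 4*o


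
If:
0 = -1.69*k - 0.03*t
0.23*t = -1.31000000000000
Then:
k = 0.10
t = -5.70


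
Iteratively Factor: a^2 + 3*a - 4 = (a - 1)*(a + 4)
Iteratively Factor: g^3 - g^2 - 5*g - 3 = (g + 1)*(g^2 - 2*g - 3) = (g - 3)*(g + 1)*(g + 1)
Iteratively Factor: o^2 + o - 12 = (o + 4)*(o - 3)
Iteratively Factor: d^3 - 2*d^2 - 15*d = (d)*(d^2 - 2*d - 15) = d*(d + 3)*(d - 5)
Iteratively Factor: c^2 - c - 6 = (c - 3)*(c + 2)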